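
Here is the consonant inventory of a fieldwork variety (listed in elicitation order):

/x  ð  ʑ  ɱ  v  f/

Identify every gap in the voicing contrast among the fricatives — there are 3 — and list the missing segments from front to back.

/θ/, /ɕ/, /ɣ/

labiodental: voiceless /f/, voiced /v/.
dental: voiceless —, voiced /ð/.
alveolo-palatal: voiceless —, voiced /ʑ/.
velar: voiceless /x/, voiced —.
Gaps, from front to back: dental lacks voiceless (/θ/); alveolo-palatal lacks voiceless (/ɕ/); velar lacks voiced (/ɣ/).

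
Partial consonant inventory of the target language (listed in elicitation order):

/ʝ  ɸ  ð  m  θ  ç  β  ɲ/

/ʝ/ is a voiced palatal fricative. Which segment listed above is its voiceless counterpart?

The voiceless counterpart is a voiceless palatal fricative — in this inventory, /ç/.

/ç/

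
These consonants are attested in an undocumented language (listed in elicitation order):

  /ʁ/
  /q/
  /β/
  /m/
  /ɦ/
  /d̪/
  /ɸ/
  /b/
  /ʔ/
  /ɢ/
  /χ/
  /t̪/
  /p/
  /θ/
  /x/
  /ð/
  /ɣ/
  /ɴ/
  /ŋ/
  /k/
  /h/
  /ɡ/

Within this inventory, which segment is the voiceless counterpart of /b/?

/p/

/b/ is a voiced bilabial stop.
The voiceless counterpart is a voiceless bilabial stop — in this inventory, /p/.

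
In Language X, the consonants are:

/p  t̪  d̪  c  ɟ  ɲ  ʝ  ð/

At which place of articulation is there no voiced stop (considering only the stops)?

bilabial

Voiceless: /p/ (bilabial), /t̪/ (dental), /c/ (palatal).
Voiced: /d̪/ (dental), /ɟ/ (palatal).
Every place of articulation has a voiced member except bilabial, where /b/ would be expected.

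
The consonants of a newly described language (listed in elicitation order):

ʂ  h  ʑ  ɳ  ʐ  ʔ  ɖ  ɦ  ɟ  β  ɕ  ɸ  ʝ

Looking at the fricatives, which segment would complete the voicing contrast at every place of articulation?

/ç/

Voiceless: /ɸ/ (bilabial), /ʂ/ (retroflex), /ɕ/ (alveolo-palatal), /h/ (glottal).
Voiced: /β/ (bilabial), /ʐ/ (retroflex), /ʑ/ (alveolo-palatal), /ʝ/ (palatal), /ɦ/ (glottal).
The palatal row has no voiceless member, so the gap is the voiceless palatal fricative /ç/.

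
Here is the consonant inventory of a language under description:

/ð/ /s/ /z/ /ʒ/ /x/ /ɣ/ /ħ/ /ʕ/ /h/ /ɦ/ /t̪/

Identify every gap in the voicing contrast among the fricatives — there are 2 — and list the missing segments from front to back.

place of articulation  voiceless  voiced  
dental            —         ð       
alveolar          s         z       
postalveolar      —         ʒ       
velar             x         ɣ       
pharyngeal        ħ         ʕ       
glottal           h         ɦ       
Gaps, from front to back: dental lacks voiceless (/θ/); postalveolar lacks voiceless (/ʃ/).

/θ/, /ʃ/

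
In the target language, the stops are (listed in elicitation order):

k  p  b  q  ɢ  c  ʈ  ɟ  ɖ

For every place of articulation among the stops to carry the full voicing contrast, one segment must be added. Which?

place of articulation  voiceless  voiced  
bilabial          p         b       
retroflex         ʈ         ɖ       
palatal           c         ɟ       
velar             k         —       
uvular            q         ɢ       
The velar row has no voiced member, so the gap is the voiced velar stop /ɡ/.

/ɡ/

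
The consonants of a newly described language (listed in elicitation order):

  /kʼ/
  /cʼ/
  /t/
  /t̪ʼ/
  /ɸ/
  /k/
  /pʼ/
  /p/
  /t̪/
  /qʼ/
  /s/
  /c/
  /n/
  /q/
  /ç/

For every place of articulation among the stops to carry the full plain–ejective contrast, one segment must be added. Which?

/tʼ/

place of articulation  plain     ejective
bilabial          p         pʼ      
dental            t̪        t̪ʼ     
alveolar          t         —       
palatal           c         cʼ      
velar             k         kʼ      
uvular            q         qʼ      
The alveolar row has no ejective member, so the gap is the ejective alveolar stop /tʼ/.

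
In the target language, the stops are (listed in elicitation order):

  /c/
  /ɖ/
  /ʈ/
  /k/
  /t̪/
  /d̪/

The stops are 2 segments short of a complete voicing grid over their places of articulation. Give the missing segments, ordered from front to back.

/ɟ/, /ɡ/

place of articulation  voiceless  voiced  
dental            t̪        d̪      
retroflex         ʈ         ɖ       
palatal           c         —       
velar             k         —       
Gaps, from front to back: palatal lacks voiced (/ɟ/); velar lacks voiced (/ɡ/).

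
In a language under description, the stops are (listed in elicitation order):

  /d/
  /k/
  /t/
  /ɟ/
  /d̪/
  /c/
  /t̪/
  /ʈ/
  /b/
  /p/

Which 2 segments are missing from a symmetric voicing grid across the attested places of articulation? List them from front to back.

/ɖ/, /ɡ/

bilabial: voiceless /p/, voiced /b/.
dental: voiceless /t̪/, voiced /d̪/.
alveolar: voiceless /t/, voiced /d/.
retroflex: voiceless /ʈ/, voiced —.
palatal: voiceless /c/, voiced /ɟ/.
velar: voiceless /k/, voiced —.
Gaps, from front to back: retroflex lacks voiced (/ɖ/); velar lacks voiced (/ɡ/).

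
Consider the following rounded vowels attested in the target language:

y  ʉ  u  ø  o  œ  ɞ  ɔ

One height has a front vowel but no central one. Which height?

high: front /y/, central /ʉ/, back /u/.
high-mid: front /ø/, central —, back /o/.
low-mid: front /œ/, central /ɞ/, back /ɔ/.
Every height has a central member except high-mid, where /ɵ/ would be expected.

high-mid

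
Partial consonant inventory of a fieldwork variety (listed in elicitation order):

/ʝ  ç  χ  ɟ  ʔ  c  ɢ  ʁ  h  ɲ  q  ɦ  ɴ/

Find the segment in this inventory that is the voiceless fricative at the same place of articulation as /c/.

/ç/

/c/ is a voiceless palatal stop.
The voiceless fricative at the same place is a voiceless palatal fricative — in this inventory, /ç/.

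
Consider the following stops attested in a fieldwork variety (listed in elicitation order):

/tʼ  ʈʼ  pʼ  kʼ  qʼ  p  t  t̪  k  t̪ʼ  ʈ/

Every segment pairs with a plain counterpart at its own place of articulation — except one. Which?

/qʼ/

Bilabial: /p/ ~ /pʼ/
Dental: /t̪/ ~ /t̪ʼ/
Alveolar: /t/ ~ /tʼ/
Retroflex: /ʈ/ ~ /ʈʼ/
Velar: /k/ ~ /kʼ/
Uvular: only /qʼ/ (ejective); no plain partner.
So /qʼ/ is the unpaired segment.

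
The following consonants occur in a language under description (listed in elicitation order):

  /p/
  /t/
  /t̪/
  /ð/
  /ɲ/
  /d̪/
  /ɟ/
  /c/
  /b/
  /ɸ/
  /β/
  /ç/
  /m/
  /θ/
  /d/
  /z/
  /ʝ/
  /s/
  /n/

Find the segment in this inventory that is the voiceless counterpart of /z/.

/s/

/z/ is a voiced alveolar fricative.
The voiceless counterpart is a voiceless alveolar fricative — in this inventory, /s/.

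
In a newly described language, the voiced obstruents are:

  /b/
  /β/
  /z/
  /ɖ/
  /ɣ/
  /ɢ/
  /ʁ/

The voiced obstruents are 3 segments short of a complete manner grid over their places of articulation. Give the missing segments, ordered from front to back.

bilabial: stop /b/, fricative /β/.
alveolar: stop —, fricative /z/.
retroflex: stop /ɖ/, fricative —.
velar: stop —, fricative /ɣ/.
uvular: stop /ɢ/, fricative /ʁ/.
Gaps, from front to back: alveolar lacks stop (/d/); retroflex lacks fricative (/ʐ/); velar lacks stop (/ɡ/).

/d/, /ʐ/, /ɡ/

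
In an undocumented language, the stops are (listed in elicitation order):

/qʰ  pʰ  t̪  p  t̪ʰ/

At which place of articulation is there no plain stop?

uvular

Plain: /p/ (bilabial), /t̪/ (dental).
Aspirated: /pʰ/ (bilabial), /t̪ʰ/ (dental), /qʰ/ (uvular).
Every place of articulation has a plain member except uvular, where /q/ would be expected.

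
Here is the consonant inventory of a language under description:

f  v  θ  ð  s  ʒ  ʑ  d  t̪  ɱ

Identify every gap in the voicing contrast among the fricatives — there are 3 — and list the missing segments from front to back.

Voiceless: /f/ (labiodental), /θ/ (dental), /s/ (alveolar).
Voiced: /v/ (labiodental), /ð/ (dental), /ʒ/ (postalveolar), /ʑ/ (alveolo-palatal).
Gaps, from front to back: alveolar lacks voiced (/z/); postalveolar lacks voiceless (/ʃ/); alveolo-palatal lacks voiceless (/ɕ/).

/z/, /ʃ/, /ɕ/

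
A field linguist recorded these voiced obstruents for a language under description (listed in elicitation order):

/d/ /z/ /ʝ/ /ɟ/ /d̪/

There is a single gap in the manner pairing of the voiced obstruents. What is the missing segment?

/ð/

place of articulation  stop      fricative
dental            d̪        —       
alveolar          d         z       
palatal           ɟ         ʝ       
The dental row has no fricative member, so the gap is the dental fricative /ð/.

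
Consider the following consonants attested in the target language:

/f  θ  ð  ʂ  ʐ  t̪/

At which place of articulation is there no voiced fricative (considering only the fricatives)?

labiodental: voiceless /f/, voiced —.
dental: voiceless /θ/, voiced /ð/.
retroflex: voiceless /ʂ/, voiced /ʐ/.
Every place of articulation has a voiced member except labiodental, where /v/ would be expected.

labiodental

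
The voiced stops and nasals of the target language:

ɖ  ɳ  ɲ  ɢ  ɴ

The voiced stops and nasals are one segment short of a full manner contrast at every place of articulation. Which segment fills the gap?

/ɟ/

retroflex: oral stop /ɖ/, nasal /ɳ/.
palatal: oral stop —, nasal /ɲ/.
uvular: oral stop /ɢ/, nasal /ɴ/.
The palatal row has no oral stop member, so the gap is the palatal oral stop /ɟ/.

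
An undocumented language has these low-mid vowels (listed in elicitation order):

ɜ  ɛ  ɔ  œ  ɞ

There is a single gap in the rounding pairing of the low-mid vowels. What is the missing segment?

front: unrounded /ɛ/, rounded /œ/.
central: unrounded /ɜ/, rounded /ɞ/.
back: unrounded —, rounded /ɔ/.
The back row has no unrounded member, so the gap is the back unrounded vowel /ʌ/.

/ʌ/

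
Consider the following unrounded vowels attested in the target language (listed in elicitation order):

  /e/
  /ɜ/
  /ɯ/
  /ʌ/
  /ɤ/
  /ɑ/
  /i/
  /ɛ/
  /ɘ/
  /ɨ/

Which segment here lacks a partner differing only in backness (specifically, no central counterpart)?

High: /i/ ~ /ɨ/ ~ /ɯ/
High-mid: /e/ ~ /ɘ/ ~ /ɤ/
Low-mid: /ɛ/ ~ /ɜ/ ~ /ʌ/
Low: only /ɑ/ (back); no central partner.
So /ɑ/ is the unpaired segment.

/ɑ/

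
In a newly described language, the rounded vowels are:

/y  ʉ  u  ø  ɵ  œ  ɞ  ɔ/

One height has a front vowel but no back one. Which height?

high: front /y/, central /ʉ/, back /u/.
high-mid: front /ø/, central /ɵ/, back —.
low-mid: front /œ/, central /ɞ/, back /ɔ/.
Every height has a back member except high-mid, where /o/ would be expected.

high-mid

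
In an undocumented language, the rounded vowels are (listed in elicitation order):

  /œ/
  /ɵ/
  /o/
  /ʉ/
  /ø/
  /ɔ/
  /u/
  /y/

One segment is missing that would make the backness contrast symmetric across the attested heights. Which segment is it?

/ɞ/

Front: /y/ (high), /ø/ (high-mid), /œ/ (low-mid).
Central: /ʉ/ (high), /ɵ/ (high-mid).
Back: /u/ (high), /o/ (high-mid), /ɔ/ (low-mid).
The low-mid row has no central member, so the gap is the low-mid central rounded vowel /ɞ/.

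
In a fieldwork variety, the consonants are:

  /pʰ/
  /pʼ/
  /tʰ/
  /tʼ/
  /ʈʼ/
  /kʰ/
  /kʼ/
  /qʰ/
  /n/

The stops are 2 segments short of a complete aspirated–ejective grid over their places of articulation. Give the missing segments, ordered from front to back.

/ʈʰ/, /qʼ/

bilabial: aspirated /pʰ/, ejective /pʼ/.
alveolar: aspirated /tʰ/, ejective /tʼ/.
retroflex: aspirated —, ejective /ʈʼ/.
velar: aspirated /kʰ/, ejective /kʼ/.
uvular: aspirated /qʰ/, ejective —.
Gaps, from front to back: retroflex lacks aspirated (/ʈʰ/); uvular lacks ejective (/qʼ/).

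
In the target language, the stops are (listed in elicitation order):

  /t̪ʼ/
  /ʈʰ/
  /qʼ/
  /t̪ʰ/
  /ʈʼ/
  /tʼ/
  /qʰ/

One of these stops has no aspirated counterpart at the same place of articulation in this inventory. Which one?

/tʼ/

Dental: /t̪ʰ/ ~ /t̪ʼ/
Retroflex: /ʈʰ/ ~ /ʈʼ/
Uvular: /qʰ/ ~ /qʼ/
Alveolar: only /tʼ/ (ejective); no aspirated partner.
So /tʼ/ is the unpaired segment.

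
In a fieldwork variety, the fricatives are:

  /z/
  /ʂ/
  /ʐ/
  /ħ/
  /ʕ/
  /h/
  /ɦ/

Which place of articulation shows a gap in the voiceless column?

alveolar

place of articulation  voiceless  voiced  
alveolar          —         z       
retroflex         ʂ         ʐ       
pharyngeal        ħ         ʕ       
glottal           h         ɦ       
Every place of articulation has a voiceless member except alveolar, where /s/ would be expected.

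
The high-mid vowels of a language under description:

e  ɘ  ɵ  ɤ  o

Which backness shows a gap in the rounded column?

front

Unrounded: /e/ (front), /ɘ/ (central), /ɤ/ (back).
Rounded: /ɵ/ (central), /o/ (back).
Every backness has a rounded member except front, where /ø/ would be expected.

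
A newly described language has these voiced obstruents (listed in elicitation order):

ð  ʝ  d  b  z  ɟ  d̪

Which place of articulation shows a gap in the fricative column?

Stop: /b/ (bilabial), /d̪/ (dental), /d/ (alveolar), /ɟ/ (palatal).
Fricative: /ð/ (dental), /z/ (alveolar), /ʝ/ (palatal).
Every place of articulation has a fricative member except bilabial, where /β/ would be expected.

bilabial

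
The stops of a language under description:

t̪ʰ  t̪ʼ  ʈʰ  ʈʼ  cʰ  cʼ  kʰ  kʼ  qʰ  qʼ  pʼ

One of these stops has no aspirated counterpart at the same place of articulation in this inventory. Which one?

/pʼ/

Dental: /t̪ʰ/ ~ /t̪ʼ/
Retroflex: /ʈʰ/ ~ /ʈʼ/
Palatal: /cʰ/ ~ /cʼ/
Velar: /kʰ/ ~ /kʼ/
Uvular: /qʰ/ ~ /qʼ/
Bilabial: only /pʼ/ (ejective); no aspirated partner.
So /pʼ/ is the unpaired segment.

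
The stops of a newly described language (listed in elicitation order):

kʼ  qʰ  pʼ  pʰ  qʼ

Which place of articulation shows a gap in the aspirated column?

place of articulation  aspirated  ejective
bilabial          pʰ        pʼ      
velar             —         kʼ      
uvular            qʰ        qʼ      
Every place of articulation has an aspirated member except velar, where /kʰ/ would be expected.

velar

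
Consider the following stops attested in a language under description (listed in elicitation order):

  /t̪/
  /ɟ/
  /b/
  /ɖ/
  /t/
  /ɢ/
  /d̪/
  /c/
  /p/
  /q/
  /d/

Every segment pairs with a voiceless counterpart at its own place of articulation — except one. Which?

Bilabial: /p/ ~ /b/
Dental: /t̪/ ~ /d̪/
Alveolar: /t/ ~ /d/
Palatal: /c/ ~ /ɟ/
Uvular: /q/ ~ /ɢ/
Retroflex: only /ɖ/ (voiced); no voiceless partner.
So /ɖ/ is the unpaired segment.

/ɖ/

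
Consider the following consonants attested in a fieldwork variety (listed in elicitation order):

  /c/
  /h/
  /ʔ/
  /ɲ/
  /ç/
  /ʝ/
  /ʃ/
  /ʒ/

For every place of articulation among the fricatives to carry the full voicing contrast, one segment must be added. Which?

/ɦ/

postalveolar: voiceless /ʃ/, voiced /ʒ/.
palatal: voiceless /ç/, voiced /ʝ/.
glottal: voiceless /h/, voiced —.
The glottal row has no voiced member, so the gap is the voiced glottal fricative /ɦ/.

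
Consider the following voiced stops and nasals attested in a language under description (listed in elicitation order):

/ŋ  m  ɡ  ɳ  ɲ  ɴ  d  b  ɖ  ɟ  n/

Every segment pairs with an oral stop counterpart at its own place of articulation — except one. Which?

Bilabial: /b/ ~ /m/
Alveolar: /d/ ~ /n/
Retroflex: /ɖ/ ~ /ɳ/
Palatal: /ɟ/ ~ /ɲ/
Velar: /ɡ/ ~ /ŋ/
Uvular: only /ɴ/ (nasal); no oral stop partner.
So /ɴ/ is the unpaired segment.

/ɴ/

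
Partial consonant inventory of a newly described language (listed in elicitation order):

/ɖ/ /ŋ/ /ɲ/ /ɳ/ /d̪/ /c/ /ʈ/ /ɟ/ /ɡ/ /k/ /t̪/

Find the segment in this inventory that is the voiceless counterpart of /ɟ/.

/c/

/ɟ/ is a voiced palatal stop.
The voiceless counterpart is a voiceless palatal stop — in this inventory, /c/.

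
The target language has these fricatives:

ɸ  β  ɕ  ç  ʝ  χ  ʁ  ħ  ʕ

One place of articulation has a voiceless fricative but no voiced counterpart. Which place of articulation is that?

bilabial: voiceless /ɸ/, voiced /β/.
alveolo-palatal: voiceless /ɕ/, voiced —.
palatal: voiceless /ç/, voiced /ʝ/.
uvular: voiceless /χ/, voiced /ʁ/.
pharyngeal: voiceless /ħ/, voiced /ʕ/.
Every place of articulation has a voiced member except alveolo-palatal, where /ʑ/ would be expected.

alveolo-palatal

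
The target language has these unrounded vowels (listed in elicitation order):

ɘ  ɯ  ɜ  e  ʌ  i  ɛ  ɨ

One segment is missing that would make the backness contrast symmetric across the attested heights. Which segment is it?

/ɤ/

Front: /i/ (high), /e/ (high-mid), /ɛ/ (low-mid).
Central: /ɨ/ (high), /ɘ/ (high-mid), /ɜ/ (low-mid).
Back: /ɯ/ (high), /ʌ/ (low-mid).
The high-mid row has no back member, so the gap is the high-mid back unrounded vowel /ɤ/.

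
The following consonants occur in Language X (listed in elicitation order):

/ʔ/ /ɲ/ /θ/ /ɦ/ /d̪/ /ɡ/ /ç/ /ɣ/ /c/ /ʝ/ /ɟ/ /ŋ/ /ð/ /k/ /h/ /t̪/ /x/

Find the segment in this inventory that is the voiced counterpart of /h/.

/ɦ/

/h/ is a voiceless glottal fricative.
The voiced counterpart is a voiced glottal fricative — in this inventory, /ɦ/.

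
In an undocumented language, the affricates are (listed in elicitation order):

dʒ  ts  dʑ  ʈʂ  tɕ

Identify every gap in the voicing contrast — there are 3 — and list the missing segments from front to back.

/dz/, /tʃ/, /ɖʐ/

alveolar: voiceless /ts/, voiced —.
postalveolar: voiceless —, voiced /dʒ/.
retroflex: voiceless /ʈʂ/, voiced —.
alveolo-palatal: voiceless /tɕ/, voiced /dʑ/.
Gaps, from front to back: alveolar lacks voiced (/dz/); postalveolar lacks voiceless (/tʃ/); retroflex lacks voiced (/ɖʐ/).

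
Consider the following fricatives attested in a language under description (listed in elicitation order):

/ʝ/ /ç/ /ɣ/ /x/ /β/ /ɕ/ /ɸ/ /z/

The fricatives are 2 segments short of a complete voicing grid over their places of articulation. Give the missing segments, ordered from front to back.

bilabial: voiceless /ɸ/, voiced /β/.
alveolar: voiceless —, voiced /z/.
alveolo-palatal: voiceless /ɕ/, voiced —.
palatal: voiceless /ç/, voiced /ʝ/.
velar: voiceless /x/, voiced /ɣ/.
Gaps, from front to back: alveolar lacks voiceless (/s/); alveolo-palatal lacks voiced (/ʑ/).

/s/, /ʑ/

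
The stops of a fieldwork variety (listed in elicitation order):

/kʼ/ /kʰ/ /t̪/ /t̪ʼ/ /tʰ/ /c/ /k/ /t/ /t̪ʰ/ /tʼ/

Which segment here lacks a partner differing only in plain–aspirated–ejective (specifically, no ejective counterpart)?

Dental: /t̪/ ~ /t̪ʰ/ ~ /t̪ʼ/
Alveolar: /t/ ~ /tʰ/ ~ /tʼ/
Velar: /k/ ~ /kʰ/ ~ /kʼ/
Palatal: only /c/ (plain); no ejective partner.
So /c/ is the unpaired segment.

/c/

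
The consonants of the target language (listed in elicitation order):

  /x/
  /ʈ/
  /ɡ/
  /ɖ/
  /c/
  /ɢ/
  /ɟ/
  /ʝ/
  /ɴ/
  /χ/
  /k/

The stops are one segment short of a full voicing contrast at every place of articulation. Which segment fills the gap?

place of articulation  voiceless  voiced  
retroflex         ʈ         ɖ       
palatal           c         ɟ       
velar             k         ɡ       
uvular            —         ɢ       
The uvular row has no voiceless member, so the gap is the voiceless uvular stop /q/.

/q/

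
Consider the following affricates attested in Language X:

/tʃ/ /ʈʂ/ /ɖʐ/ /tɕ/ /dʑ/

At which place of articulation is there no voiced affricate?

Voiceless: /tʃ/ (postalveolar), /ʈʂ/ (retroflex), /tɕ/ (alveolo-palatal).
Voiced: /ɖʐ/ (retroflex), /dʑ/ (alveolo-palatal).
Every place of articulation has a voiced member except postalveolar, where /dʒ/ would be expected.

postalveolar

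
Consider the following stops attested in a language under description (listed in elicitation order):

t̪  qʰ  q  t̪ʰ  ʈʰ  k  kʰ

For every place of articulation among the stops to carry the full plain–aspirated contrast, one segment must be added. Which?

/ʈ/

dental: plain /t̪/, aspirated /t̪ʰ/.
retroflex: plain —, aspirated /ʈʰ/.
velar: plain /k/, aspirated /kʰ/.
uvular: plain /q/, aspirated /qʰ/.
The retroflex row has no plain member, so the gap is the plain retroflex stop /ʈ/.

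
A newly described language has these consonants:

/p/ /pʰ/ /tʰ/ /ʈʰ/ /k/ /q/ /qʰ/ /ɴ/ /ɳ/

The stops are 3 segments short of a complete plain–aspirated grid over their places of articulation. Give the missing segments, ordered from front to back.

/t/, /ʈ/, /kʰ/

Plain: /p/ (bilabial), /k/ (velar), /q/ (uvular).
Aspirated: /pʰ/ (bilabial), /tʰ/ (alveolar), /ʈʰ/ (retroflex), /qʰ/ (uvular).
Gaps, from front to back: alveolar lacks plain (/t/); retroflex lacks plain (/ʈ/); velar lacks aspirated (/kʰ/).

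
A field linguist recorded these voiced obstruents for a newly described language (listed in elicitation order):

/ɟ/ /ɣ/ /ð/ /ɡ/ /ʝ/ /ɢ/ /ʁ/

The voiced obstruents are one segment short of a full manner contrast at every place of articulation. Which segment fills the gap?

/d̪/

Stop: /ɟ/ (palatal), /ɡ/ (velar), /ɢ/ (uvular).
Fricative: /ð/ (dental), /ʝ/ (palatal), /ɣ/ (velar), /ʁ/ (uvular).
The dental row has no stop member, so the gap is the dental stop /d̪/.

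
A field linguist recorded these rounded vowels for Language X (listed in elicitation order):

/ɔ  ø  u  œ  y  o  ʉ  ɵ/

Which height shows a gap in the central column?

low-mid

height            front     central   back    
high              y         ʉ         u       
high-mid          ø         ɵ         o       
low-mid           œ         —         ɔ       
Every height has a central member except low-mid, where /ɞ/ would be expected.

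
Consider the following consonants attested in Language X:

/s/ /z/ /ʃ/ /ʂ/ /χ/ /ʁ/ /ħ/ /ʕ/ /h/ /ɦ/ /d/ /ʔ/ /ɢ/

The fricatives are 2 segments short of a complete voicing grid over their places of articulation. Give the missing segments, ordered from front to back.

place of articulation  voiceless  voiced  
alveolar          s         z       
postalveolar      ʃ         —       
retroflex         ʂ         —       
uvular            χ         ʁ       
pharyngeal        ħ         ʕ       
glottal           h         ɦ       
Gaps, from front to back: postalveolar lacks voiced (/ʒ/); retroflex lacks voiced (/ʐ/).

/ʒ/, /ʐ/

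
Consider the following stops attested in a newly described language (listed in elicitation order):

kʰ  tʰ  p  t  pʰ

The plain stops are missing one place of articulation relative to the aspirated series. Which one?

bilabial: plain /p/, aspirated /pʰ/.
alveolar: plain /t/, aspirated /tʰ/.
velar: plain —, aspirated /kʰ/.
Every place of articulation has a plain member except velar, where /k/ would be expected.

velar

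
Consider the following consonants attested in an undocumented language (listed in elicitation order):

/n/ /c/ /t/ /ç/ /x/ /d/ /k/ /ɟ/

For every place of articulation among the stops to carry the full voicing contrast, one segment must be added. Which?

alveolar: voiceless /t/, voiced /d/.
palatal: voiceless /c/, voiced /ɟ/.
velar: voiceless /k/, voiced —.
The velar row has no voiced member, so the gap is the voiced velar stop /ɡ/.

/ɡ/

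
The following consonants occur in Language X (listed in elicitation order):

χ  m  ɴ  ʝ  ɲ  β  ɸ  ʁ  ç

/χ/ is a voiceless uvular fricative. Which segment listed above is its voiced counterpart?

/ʁ/

The voiced counterpart is a voiced uvular fricative — in this inventory, /ʁ/.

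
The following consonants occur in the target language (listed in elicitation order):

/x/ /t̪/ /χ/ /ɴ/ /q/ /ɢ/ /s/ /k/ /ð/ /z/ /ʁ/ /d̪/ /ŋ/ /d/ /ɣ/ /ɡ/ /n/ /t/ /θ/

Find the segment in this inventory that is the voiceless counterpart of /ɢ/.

/ɢ/ is a voiced uvular stop.
The voiceless counterpart is a voiceless uvular stop — in this inventory, /q/.

/q/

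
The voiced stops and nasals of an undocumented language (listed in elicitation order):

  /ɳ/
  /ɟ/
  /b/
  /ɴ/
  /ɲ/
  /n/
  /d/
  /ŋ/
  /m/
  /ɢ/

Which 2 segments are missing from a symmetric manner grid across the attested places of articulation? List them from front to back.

bilabial: oral stop /b/, nasal /m/.
alveolar: oral stop /d/, nasal /n/.
retroflex: oral stop —, nasal /ɳ/.
palatal: oral stop /ɟ/, nasal /ɲ/.
velar: oral stop —, nasal /ŋ/.
uvular: oral stop /ɢ/, nasal /ɴ/.
Gaps, from front to back: retroflex lacks oral stop (/ɖ/); velar lacks oral stop (/ɡ/).

/ɖ/, /ɡ/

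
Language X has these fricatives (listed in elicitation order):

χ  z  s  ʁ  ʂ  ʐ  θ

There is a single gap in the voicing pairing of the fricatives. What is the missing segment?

dental: voiceless /θ/, voiced —.
alveolar: voiceless /s/, voiced /z/.
retroflex: voiceless /ʂ/, voiced /ʐ/.
uvular: voiceless /χ/, voiced /ʁ/.
The dental row has no voiced member, so the gap is the voiced dental fricative /ð/.

/ð/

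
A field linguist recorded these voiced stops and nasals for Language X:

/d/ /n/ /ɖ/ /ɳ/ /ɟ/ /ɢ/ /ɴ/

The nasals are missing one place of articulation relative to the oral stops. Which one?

palatal

alveolar: oral stop /d/, nasal /n/.
retroflex: oral stop /ɖ/, nasal /ɳ/.
palatal: oral stop /ɟ/, nasal —.
uvular: oral stop /ɢ/, nasal /ɴ/.
Every place of articulation has a nasal member except palatal, where /ɲ/ would be expected.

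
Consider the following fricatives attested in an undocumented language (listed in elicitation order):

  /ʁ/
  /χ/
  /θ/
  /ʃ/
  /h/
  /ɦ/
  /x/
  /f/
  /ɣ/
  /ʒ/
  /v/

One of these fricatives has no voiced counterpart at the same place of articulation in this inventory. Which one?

/θ/

Labiodental: /f/ ~ /v/
Postalveolar: /ʃ/ ~ /ʒ/
Velar: /x/ ~ /ɣ/
Uvular: /χ/ ~ /ʁ/
Glottal: /h/ ~ /ɦ/
Dental: only /θ/ (voiceless); no voiced partner.
So /θ/ is the unpaired segment.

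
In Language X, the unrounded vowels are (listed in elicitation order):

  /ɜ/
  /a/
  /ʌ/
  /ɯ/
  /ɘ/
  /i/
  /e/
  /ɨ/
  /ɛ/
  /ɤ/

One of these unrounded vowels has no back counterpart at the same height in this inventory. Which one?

/a/

High: /i/ ~ /ɨ/ ~ /ɯ/
High-mid: /e/ ~ /ɘ/ ~ /ɤ/
Low-mid: /ɛ/ ~ /ɜ/ ~ /ʌ/
Low: only /a/ (front); no back partner.
So /a/ is the unpaired segment.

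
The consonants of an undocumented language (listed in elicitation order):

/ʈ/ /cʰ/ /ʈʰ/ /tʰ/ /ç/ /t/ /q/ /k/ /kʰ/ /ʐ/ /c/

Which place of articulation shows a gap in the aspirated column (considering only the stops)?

Plain: /t/ (alveolar), /ʈ/ (retroflex), /c/ (palatal), /k/ (velar), /q/ (uvular).
Aspirated: /tʰ/ (alveolar), /ʈʰ/ (retroflex), /cʰ/ (palatal), /kʰ/ (velar).
Every place of articulation has an aspirated member except uvular, where /qʰ/ would be expected.

uvular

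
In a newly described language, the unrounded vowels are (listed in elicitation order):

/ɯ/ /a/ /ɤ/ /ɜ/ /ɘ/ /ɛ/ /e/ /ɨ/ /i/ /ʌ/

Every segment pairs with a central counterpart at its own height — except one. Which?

/a/

High: /i/ ~ /ɨ/ ~ /ɯ/
High-mid: /e/ ~ /ɘ/ ~ /ɤ/
Low-mid: /ɛ/ ~ /ɜ/ ~ /ʌ/
Low: only /a/ (front); no central partner.
So /a/ is the unpaired segment.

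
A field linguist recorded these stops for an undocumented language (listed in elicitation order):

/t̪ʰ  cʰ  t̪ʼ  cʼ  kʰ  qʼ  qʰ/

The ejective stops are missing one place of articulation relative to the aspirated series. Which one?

velar

dental: aspirated /t̪ʰ/, ejective /t̪ʼ/.
palatal: aspirated /cʰ/, ejective /cʼ/.
velar: aspirated /kʰ/, ejective —.
uvular: aspirated /qʰ/, ejective /qʼ/.
Every place of articulation has an ejective member except velar, where /kʼ/ would be expected.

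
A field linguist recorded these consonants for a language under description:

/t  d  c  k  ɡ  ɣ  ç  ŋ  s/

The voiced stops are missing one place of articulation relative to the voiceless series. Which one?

alveolar: voiceless /t/, voiced /d/.
palatal: voiceless /c/, voiced —.
velar: voiceless /k/, voiced /ɡ/.
Every place of articulation has a voiced member except palatal, where /ɟ/ would be expected.

palatal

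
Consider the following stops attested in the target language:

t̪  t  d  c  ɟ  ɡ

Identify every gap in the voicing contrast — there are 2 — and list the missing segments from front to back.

place of articulation  voiceless  voiced  
dental            t̪        —       
alveolar          t         d       
palatal           c         ɟ       
velar             —         ɡ       
Gaps, from front to back: dental lacks voiced (/d̪/); velar lacks voiceless (/k/).

/d̪/, /k/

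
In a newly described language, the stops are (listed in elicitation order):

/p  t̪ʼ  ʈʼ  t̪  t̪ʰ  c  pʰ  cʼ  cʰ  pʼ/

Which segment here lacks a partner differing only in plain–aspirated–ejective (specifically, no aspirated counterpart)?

Bilabial: /p/ ~ /pʰ/ ~ /pʼ/
Dental: /t̪/ ~ /t̪ʰ/ ~ /t̪ʼ/
Palatal: /c/ ~ /cʰ/ ~ /cʼ/
Retroflex: only /ʈʼ/ (ejective); no aspirated partner.
So /ʈʼ/ is the unpaired segment.

/ʈʼ/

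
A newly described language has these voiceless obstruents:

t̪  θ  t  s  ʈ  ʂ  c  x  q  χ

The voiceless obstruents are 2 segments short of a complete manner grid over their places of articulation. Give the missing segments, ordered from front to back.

Stop: /t̪/ (dental), /t/ (alveolar), /ʈ/ (retroflex), /c/ (palatal), /q/ (uvular).
Fricative: /θ/ (dental), /s/ (alveolar), /ʂ/ (retroflex), /x/ (velar), /χ/ (uvular).
Gaps, from front to back: palatal lacks fricative (/ç/); velar lacks stop (/k/).

/ç/, /k/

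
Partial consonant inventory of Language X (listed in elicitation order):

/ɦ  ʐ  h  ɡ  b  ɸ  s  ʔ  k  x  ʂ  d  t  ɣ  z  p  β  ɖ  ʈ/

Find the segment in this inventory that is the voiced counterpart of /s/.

/z/

/s/ is a voiceless alveolar fricative.
The voiced counterpart is a voiced alveolar fricative — in this inventory, /z/.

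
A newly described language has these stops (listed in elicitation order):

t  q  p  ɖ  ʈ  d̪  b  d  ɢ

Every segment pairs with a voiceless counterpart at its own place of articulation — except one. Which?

/d̪/

Bilabial: /p/ ~ /b/
Alveolar: /t/ ~ /d/
Retroflex: /ʈ/ ~ /ɖ/
Uvular: /q/ ~ /ɢ/
Dental: only /d̪/ (voiced); no voiceless partner.
So /d̪/ is the unpaired segment.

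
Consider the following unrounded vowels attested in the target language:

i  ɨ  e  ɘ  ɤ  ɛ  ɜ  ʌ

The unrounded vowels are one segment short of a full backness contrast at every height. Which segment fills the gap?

/ɯ/

height            front     central   back    
high              i         ɨ         —       
high-mid          e         ɘ         ɤ       
low-mid           ɛ         ɜ         ʌ       
The high row has no back member, so the gap is the high back unrounded vowel /ɯ/.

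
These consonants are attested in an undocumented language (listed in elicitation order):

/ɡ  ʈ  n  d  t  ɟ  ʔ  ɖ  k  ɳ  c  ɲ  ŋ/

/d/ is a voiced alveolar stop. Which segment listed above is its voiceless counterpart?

The voiceless counterpart is a voiceless alveolar stop — in this inventory, /t/.

/t/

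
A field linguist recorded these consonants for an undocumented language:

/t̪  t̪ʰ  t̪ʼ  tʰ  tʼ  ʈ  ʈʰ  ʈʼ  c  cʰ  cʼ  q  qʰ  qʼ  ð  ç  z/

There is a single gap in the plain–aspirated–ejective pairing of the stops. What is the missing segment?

/t/

Plain: /t̪/ (dental), /ʈ/ (retroflex), /c/ (palatal), /q/ (uvular).
Aspirated: /t̪ʰ/ (dental), /tʰ/ (alveolar), /ʈʰ/ (retroflex), /cʰ/ (palatal), /qʰ/ (uvular).
Ejective: /t̪ʼ/ (dental), /tʼ/ (alveolar), /ʈʼ/ (retroflex), /cʼ/ (palatal), /qʼ/ (uvular).
The alveolar row has no plain member, so the gap is the plain alveolar stop /t/.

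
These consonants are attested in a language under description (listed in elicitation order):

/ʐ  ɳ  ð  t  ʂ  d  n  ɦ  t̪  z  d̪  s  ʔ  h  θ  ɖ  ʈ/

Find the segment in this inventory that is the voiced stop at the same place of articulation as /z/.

/d/

/z/ is a voiced alveolar fricative.
The voiced stop at the same place is a voiced alveolar stop — in this inventory, /d/.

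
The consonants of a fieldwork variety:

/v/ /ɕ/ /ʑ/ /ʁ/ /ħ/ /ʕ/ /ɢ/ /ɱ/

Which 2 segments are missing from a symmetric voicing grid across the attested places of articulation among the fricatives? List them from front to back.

/f/, /χ/

Voiceless: /ɕ/ (alveolo-palatal), /ħ/ (pharyngeal).
Voiced: /v/ (labiodental), /ʑ/ (alveolo-palatal), /ʁ/ (uvular), /ʕ/ (pharyngeal).
Gaps, from front to back: labiodental lacks voiceless (/f/); uvular lacks voiceless (/χ/).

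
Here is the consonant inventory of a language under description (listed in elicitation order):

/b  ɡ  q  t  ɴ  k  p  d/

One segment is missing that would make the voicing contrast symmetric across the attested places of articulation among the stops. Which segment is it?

Voiceless: /p/ (bilabial), /t/ (alveolar), /k/ (velar), /q/ (uvular).
Voiced: /b/ (bilabial), /d/ (alveolar), /ɡ/ (velar).
The uvular row has no voiced member, so the gap is the voiced uvular stop /ɢ/.

/ɢ/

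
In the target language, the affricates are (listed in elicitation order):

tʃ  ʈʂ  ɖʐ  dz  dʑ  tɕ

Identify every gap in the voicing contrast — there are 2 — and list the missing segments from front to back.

/ts/, /dʒ/

place of articulation  voiceless  voiced  
alveolar          —         dz      
postalveolar      tʃ        —       
retroflex         ʈʂ        ɖʐ      
alveolo-palatal   tɕ        dʑ      
Gaps, from front to back: alveolar lacks voiceless (/ts/); postalveolar lacks voiced (/dʒ/).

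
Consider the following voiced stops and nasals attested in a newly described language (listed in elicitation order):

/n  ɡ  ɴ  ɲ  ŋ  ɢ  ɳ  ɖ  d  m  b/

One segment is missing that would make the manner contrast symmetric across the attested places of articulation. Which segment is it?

place of articulation  oral stop  nasal   
bilabial          b         m       
alveolar          d         n       
retroflex         ɖ         ɳ       
palatal           —         ɲ       
velar             ɡ         ŋ       
uvular            ɢ         ɴ       
The palatal row has no oral stop member, so the gap is the palatal oral stop /ɟ/.

/ɟ/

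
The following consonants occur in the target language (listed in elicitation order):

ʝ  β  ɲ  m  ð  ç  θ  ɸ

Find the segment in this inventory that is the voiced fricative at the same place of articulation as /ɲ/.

/ɲ/ is a palatal nasal.
The voiced fricative at the same place is a voiced palatal fricative — in this inventory, /ʝ/.

/ʝ/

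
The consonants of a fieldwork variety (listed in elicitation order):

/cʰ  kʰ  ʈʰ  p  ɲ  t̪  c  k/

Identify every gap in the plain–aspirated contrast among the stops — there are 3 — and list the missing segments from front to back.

/pʰ/, /t̪ʰ/, /ʈ/

bilabial: plain /p/, aspirated —.
dental: plain /t̪/, aspirated —.
retroflex: plain —, aspirated /ʈʰ/.
palatal: plain /c/, aspirated /cʰ/.
velar: plain /k/, aspirated /kʰ/.
Gaps, from front to back: bilabial lacks aspirated (/pʰ/); dental lacks aspirated (/t̪ʰ/); retroflex lacks plain (/ʈ/).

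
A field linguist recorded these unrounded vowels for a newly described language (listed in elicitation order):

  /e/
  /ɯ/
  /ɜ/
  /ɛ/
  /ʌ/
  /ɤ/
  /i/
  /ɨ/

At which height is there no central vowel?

high-mid

height            front     central   back    
high              i         ɨ         ɯ       
high-mid          e         —         ɤ       
low-mid           ɛ         ɜ         ʌ       
Every height has a central member except high-mid, where /ɘ/ would be expected.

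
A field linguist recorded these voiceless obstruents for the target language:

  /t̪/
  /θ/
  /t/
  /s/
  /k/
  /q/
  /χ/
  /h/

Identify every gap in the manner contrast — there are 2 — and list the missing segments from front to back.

place of articulation  stop      fricative
dental            t̪        θ       
alveolar          t         s       
velar             k         —       
uvular            q         χ       
glottal           —         h       
Gaps, from front to back: velar lacks fricative (/x/); glottal lacks stop (/ʔ/).

/x/, /ʔ/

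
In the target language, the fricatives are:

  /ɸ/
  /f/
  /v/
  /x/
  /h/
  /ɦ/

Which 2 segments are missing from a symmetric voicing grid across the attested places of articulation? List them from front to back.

place of articulation  voiceless  voiced  
bilabial          ɸ         —       
labiodental       f         v       
velar             x         —       
glottal           h         ɦ       
Gaps, from front to back: bilabial lacks voiced (/β/); velar lacks voiced (/ɣ/).

/β/, /ɣ/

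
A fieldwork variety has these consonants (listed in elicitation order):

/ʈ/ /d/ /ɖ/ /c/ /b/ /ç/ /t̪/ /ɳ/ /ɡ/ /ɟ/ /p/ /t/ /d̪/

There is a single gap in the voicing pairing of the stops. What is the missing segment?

/k/

Voiceless: /p/ (bilabial), /t̪/ (dental), /t/ (alveolar), /ʈ/ (retroflex), /c/ (palatal).
Voiced: /b/ (bilabial), /d̪/ (dental), /d/ (alveolar), /ɖ/ (retroflex), /ɟ/ (palatal), /ɡ/ (velar).
The velar row has no voiceless member, so the gap is the voiceless velar stop /k/.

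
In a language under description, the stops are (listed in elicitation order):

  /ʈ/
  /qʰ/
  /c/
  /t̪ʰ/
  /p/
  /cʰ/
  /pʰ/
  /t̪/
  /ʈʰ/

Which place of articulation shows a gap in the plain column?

bilabial: plain /p/, aspirated /pʰ/.
dental: plain /t̪/, aspirated /t̪ʰ/.
retroflex: plain /ʈ/, aspirated /ʈʰ/.
palatal: plain /c/, aspirated /cʰ/.
uvular: plain —, aspirated /qʰ/.
Every place of articulation has a plain member except uvular, where /q/ would be expected.

uvular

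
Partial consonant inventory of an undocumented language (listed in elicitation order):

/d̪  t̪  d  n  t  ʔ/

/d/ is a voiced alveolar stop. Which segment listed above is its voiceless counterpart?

The voiceless counterpart is a voiceless alveolar stop — in this inventory, /t/.

/t/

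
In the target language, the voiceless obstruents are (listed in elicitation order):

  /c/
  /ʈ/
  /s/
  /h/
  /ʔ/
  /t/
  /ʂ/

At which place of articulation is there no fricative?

Stop: /t/ (alveolar), /ʈ/ (retroflex), /c/ (palatal), /ʔ/ (glottal).
Fricative: /s/ (alveolar), /ʂ/ (retroflex), /h/ (glottal).
Every place of articulation has a fricative member except palatal, where /ç/ would be expected.

palatal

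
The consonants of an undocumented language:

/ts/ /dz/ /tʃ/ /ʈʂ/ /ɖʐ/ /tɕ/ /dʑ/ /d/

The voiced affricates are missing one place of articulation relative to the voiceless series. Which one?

postalveolar

place of articulation  voiceless  voiced  
alveolar          ts        dz      
postalveolar      tʃ        —       
retroflex         ʈʂ        ɖʐ      
alveolo-palatal   tɕ        dʑ      
Every place of articulation has a voiced member except postalveolar, where /dʒ/ would be expected.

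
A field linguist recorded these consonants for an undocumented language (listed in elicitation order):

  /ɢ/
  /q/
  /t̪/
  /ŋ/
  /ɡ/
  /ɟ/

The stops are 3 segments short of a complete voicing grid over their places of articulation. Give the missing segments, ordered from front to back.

/d̪/, /c/, /k/

Voiceless: /t̪/ (dental), /q/ (uvular).
Voiced: /ɟ/ (palatal), /ɡ/ (velar), /ɢ/ (uvular).
Gaps, from front to back: dental lacks voiced (/d̪/); palatal lacks voiceless (/c/); velar lacks voiceless (/k/).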